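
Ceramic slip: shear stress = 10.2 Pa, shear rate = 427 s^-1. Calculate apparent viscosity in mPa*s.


eta = tau/gamma * 1000 = 10.2/427 * 1000 = 23.9 mPa*s

23.9


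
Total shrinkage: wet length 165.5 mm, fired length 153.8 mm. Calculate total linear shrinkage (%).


TS = (165.5 - 153.8) / 165.5 * 100 = 7.07%

7.07


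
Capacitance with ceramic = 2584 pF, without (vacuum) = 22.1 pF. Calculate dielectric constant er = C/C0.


er = 2584 / 22.1 = 116.92

116.92


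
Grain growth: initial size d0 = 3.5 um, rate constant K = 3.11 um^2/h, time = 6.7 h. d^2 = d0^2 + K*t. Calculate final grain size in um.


d^2 = 3.5^2 + 3.11*6.7 = 33.087
d = sqrt(33.087) = 5.75 um

5.75


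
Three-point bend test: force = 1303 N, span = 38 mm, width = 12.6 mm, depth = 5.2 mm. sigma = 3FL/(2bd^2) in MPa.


sigma = 3*1303*38/(2*12.6*5.2^2) = 218.0 MPa

218.0


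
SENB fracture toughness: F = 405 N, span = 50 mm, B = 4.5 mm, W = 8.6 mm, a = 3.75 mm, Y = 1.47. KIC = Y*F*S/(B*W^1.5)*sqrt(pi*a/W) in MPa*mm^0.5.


KIC = 1.47*405*50/(4.5*8.6^1.5)*sqrt(pi*3.75/8.6) = 306.99

306.99


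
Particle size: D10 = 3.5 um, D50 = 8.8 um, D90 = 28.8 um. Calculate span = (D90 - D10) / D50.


Span = (28.8 - 3.5) / 8.8 = 25.3 / 8.8 = 2.875

2.875


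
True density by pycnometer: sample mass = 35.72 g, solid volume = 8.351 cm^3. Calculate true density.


TD = 35.72 / 8.351 = 4.277 g/cm^3

4.277


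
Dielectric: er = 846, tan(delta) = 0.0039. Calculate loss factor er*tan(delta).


Loss = 846 * 0.0039 = 3.299

3.299


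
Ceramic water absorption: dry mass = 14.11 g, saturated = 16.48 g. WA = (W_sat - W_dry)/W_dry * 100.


WA = (16.48 - 14.11) / 14.11 * 100 = 16.8%

16.8


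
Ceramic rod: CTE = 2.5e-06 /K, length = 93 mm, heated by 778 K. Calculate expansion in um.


dL = 2.5e-06 * 93 * 778 * 1000 = 180.885 um

180.885


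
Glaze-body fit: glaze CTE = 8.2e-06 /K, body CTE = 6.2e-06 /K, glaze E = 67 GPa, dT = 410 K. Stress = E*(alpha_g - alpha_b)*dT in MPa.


Stress = 67*1000*(8.2e-06 - 6.2e-06)*410 = 54.9 MPa

54.9


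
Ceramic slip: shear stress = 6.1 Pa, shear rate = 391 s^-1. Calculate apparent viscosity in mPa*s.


eta = tau/gamma * 1000 = 6.1/391 * 1000 = 15.6 mPa*s

15.6


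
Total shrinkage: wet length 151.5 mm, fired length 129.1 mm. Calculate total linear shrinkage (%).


TS = (151.5 - 129.1) / 151.5 * 100 = 14.79%

14.79


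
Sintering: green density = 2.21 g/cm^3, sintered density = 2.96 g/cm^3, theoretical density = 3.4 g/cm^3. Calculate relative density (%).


Relative = 2.96 / 3.4 * 100 = 87.1%

87.1


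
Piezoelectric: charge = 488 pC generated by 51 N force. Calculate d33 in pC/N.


d33 = 488 / 51 = 9.6 pC/N

9.6


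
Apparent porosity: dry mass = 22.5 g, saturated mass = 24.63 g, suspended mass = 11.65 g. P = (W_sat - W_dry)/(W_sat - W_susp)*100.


P = (24.63 - 22.5) / (24.63 - 11.65) * 100 = 2.13 / 12.98 * 100 = 16.4%

16.4


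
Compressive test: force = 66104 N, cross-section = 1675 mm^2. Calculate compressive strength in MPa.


CS = 66104 / 1675 = 39.5 MPa

39.5


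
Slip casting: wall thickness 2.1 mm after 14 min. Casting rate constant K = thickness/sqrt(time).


K = 2.1 / sqrt(14) = 2.1 / 3.7417 = 0.561 mm/min^0.5

0.561


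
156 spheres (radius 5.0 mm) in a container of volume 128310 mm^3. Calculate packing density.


V_sphere = 4/3*pi*5.0^3 = 523.5988 mm^3
Total V = 156*523.5988 = 81681.4128 mm^3
PD = 81681.4128 / 128310 = 0.637

0.637


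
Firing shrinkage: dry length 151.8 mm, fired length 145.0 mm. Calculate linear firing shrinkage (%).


FS = (151.8 - 145.0) / 151.8 * 100 = 4.48%

4.48


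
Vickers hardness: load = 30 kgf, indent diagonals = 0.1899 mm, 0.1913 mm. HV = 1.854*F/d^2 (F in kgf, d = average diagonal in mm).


d_avg = (0.1899+0.1913)/2 = 0.1906 mm
HV = 1.854*30/0.1906^2 = 1531

1531


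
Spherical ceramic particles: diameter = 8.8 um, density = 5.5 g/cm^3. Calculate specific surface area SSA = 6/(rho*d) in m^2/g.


SSA = 6 / (5.5 * 8.8) = 0.124 m^2/g

0.124


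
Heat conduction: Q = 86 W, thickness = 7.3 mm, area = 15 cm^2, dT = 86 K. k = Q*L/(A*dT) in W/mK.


k = 86*7.3/1000/(15/10000*86) = 4.87 W/mK

4.87


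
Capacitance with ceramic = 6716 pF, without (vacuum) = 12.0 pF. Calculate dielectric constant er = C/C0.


er = 6716 / 12.0 = 559.67

559.67


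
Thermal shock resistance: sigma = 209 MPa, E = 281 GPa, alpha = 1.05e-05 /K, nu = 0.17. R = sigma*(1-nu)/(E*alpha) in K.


R = 209*(1-0.17)/(281*1000*1.05e-05) = 59 K

59


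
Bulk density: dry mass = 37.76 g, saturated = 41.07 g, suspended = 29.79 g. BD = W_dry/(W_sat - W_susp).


BD = 37.76 / (41.07 - 29.79) = 37.76 / 11.28 = 3.348 g/cm^3

3.348


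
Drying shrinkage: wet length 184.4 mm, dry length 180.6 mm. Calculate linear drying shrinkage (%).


DS = (184.4 - 180.6) / 184.4 * 100 = 2.06%

2.06


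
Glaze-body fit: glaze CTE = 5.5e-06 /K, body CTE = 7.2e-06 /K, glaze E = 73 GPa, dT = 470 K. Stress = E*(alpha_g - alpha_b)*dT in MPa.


Stress = 73*1000*(5.5e-06 - 7.2e-06)*470 = -58.3 MPa

-58.3


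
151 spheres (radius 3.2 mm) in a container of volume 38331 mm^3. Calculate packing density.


V_sphere = 4/3*pi*3.2^3 = 137.2583 mm^3
Total V = 151*137.2583 = 20726.0033 mm^3
PD = 20726.0033 / 38331 = 0.541

0.541


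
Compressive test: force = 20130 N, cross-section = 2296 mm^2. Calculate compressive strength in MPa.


CS = 20130 / 2296 = 8.8 MPa

8.8


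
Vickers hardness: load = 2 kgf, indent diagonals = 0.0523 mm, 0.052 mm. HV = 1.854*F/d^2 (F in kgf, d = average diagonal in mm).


d_avg = (0.0523+0.052)/2 = 0.05215 mm
HV = 1.854*2/0.05215^2 = 1363

1363


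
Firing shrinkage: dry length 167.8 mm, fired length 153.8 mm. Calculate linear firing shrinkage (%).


FS = (167.8 - 153.8) / 167.8 * 100 = 8.34%

8.34


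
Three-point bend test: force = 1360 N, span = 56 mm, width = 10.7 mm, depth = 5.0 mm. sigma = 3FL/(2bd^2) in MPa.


sigma = 3*1360*56/(2*10.7*5.0^2) = 427.1 MPa

427.1


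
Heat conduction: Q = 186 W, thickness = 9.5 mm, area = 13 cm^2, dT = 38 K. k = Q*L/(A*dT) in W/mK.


k = 186*9.5/1000/(13/10000*38) = 35.77 W/mK

35.77


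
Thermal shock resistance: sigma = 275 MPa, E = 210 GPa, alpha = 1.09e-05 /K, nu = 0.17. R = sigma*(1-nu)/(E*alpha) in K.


R = 275*(1-0.17)/(210*1000*1.09e-05) = 100 K

100


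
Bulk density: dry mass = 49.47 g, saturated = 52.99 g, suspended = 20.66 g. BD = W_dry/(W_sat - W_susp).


BD = 49.47 / (52.99 - 20.66) = 49.47 / 32.33 = 1.53 g/cm^3

1.53


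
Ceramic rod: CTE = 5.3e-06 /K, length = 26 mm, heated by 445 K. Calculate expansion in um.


dL = 5.3e-06 * 26 * 445 * 1000 = 61.321 um

61.321


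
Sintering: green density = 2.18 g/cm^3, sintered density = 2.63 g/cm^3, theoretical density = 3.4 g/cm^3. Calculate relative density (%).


Relative = 2.63 / 3.4 * 100 = 77.4%

77.4


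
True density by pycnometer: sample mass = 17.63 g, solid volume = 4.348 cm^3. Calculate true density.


TD = 17.63 / 4.348 = 4.055 g/cm^3

4.055


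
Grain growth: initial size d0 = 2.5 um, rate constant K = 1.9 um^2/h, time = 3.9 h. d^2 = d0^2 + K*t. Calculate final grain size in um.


d^2 = 2.5^2 + 1.9*3.9 = 13.66
d = sqrt(13.66) = 3.7 um

3.7


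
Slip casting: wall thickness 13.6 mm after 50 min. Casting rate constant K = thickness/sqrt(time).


K = 13.6 / sqrt(50) = 13.6 / 7.0711 = 1.923 mm/min^0.5

1.923


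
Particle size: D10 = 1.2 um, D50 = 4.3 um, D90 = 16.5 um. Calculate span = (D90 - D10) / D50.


Span = (16.5 - 1.2) / 4.3 = 15.3 / 4.3 = 3.558

3.558


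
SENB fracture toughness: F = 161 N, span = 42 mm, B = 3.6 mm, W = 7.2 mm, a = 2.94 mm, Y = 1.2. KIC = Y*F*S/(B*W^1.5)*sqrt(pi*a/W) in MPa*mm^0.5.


KIC = 1.2*161*42/(3.6*7.2^1.5)*sqrt(pi*2.94/7.2) = 132.14

132.14


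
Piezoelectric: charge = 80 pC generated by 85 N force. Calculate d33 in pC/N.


d33 = 80 / 85 = 0.9 pC/N

0.9


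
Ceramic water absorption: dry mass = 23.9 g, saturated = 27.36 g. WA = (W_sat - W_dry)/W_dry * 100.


WA = (27.36 - 23.9) / 23.9 * 100 = 14.48%

14.48


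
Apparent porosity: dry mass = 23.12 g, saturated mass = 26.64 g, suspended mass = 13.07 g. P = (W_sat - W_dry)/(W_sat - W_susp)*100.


P = (26.64 - 23.12) / (26.64 - 13.07) * 100 = 3.52 / 13.57 * 100 = 25.9%

25.9


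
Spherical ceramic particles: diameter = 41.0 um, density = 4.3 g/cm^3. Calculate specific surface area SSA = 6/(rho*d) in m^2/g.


SSA = 6 / (4.3 * 41.0) = 0.034 m^2/g

0.034


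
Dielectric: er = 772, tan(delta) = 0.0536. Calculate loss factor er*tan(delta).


Loss = 772 * 0.0536 = 41.379

41.379


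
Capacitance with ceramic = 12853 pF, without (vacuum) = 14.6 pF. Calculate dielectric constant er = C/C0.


er = 12853 / 14.6 = 880.34

880.34


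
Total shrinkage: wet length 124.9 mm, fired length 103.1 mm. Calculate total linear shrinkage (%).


TS = (124.9 - 103.1) / 124.9 * 100 = 17.45%

17.45


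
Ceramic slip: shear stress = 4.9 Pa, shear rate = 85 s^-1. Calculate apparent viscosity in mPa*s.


eta = tau/gamma * 1000 = 4.9/85 * 1000 = 57.6 mPa*s

57.6


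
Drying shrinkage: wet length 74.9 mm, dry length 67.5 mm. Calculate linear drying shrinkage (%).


DS = (74.9 - 67.5) / 74.9 * 100 = 9.88%

9.88


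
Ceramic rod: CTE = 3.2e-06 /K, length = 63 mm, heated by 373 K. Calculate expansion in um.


dL = 3.2e-06 * 63 * 373 * 1000 = 75.197 um

75.197


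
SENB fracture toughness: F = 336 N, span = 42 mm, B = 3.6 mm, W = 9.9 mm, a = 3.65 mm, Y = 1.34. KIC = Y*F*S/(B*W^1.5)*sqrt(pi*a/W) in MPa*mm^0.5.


KIC = 1.34*336*42/(3.6*9.9^1.5)*sqrt(pi*3.65/9.9) = 181.49

181.49


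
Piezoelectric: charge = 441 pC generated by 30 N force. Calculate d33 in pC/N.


d33 = 441 / 30 = 14.7 pC/N

14.7


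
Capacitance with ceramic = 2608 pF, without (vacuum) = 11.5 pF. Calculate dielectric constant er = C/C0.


er = 2608 / 11.5 = 226.78

226.78


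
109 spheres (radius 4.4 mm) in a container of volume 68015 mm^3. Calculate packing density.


V_sphere = 4/3*pi*4.4^3 = 356.8179 mm^3
Total V = 109*356.8179 = 38893.1511 mm^3
PD = 38893.1511 / 68015 = 0.572

0.572


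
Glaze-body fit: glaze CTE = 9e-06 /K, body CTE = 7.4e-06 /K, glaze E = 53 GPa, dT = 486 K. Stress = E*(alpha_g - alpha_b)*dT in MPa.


Stress = 53*1000*(9e-06 - 7.4e-06)*486 = 41.2 MPa

41.2


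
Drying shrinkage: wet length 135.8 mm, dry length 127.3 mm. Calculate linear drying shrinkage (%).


DS = (135.8 - 127.3) / 135.8 * 100 = 6.26%

6.26


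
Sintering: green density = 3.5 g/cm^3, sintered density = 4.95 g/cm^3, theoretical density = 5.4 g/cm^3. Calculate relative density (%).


Relative = 4.95 / 5.4 * 100 = 91.7%

91.7


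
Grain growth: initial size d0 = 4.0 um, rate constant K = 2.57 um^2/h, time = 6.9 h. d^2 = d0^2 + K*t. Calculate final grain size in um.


d^2 = 4.0^2 + 2.57*6.9 = 33.733
d = sqrt(33.733) = 5.81 um

5.81


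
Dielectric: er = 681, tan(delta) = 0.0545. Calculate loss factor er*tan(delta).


Loss = 681 * 0.0545 = 37.115

37.115


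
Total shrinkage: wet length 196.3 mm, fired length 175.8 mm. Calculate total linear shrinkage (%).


TS = (196.3 - 175.8) / 196.3 * 100 = 10.44%

10.44


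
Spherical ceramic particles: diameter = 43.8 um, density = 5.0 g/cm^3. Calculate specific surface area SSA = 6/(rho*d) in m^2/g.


SSA = 6 / (5.0 * 43.8) = 0.027 m^2/g

0.027


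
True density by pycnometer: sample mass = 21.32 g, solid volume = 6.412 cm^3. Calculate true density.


TD = 21.32 / 6.412 = 3.325 g/cm^3

3.325


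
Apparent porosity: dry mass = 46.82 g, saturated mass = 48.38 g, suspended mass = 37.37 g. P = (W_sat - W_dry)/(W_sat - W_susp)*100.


P = (48.38 - 46.82) / (48.38 - 37.37) * 100 = 1.56 / 11.01 * 100 = 14.2%

14.2


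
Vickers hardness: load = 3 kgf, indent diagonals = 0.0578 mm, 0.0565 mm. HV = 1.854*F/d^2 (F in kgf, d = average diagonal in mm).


d_avg = (0.0578+0.0565)/2 = 0.05715 mm
HV = 1.854*3/0.05715^2 = 1703

1703


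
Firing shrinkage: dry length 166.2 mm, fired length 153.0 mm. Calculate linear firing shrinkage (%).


FS = (166.2 - 153.0) / 166.2 * 100 = 7.94%

7.94


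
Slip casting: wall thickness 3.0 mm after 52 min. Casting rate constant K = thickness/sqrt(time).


K = 3.0 / sqrt(52) = 3.0 / 7.2111 = 0.416 mm/min^0.5

0.416


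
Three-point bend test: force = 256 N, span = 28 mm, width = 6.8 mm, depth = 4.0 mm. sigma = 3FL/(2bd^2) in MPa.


sigma = 3*256*28/(2*6.8*4.0^2) = 98.8 MPa

98.8


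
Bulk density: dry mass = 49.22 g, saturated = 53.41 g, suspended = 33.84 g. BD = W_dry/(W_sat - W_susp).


BD = 49.22 / (53.41 - 33.84) = 49.22 / 19.57 = 2.515 g/cm^3

2.515


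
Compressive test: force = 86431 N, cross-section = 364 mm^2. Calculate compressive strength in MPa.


CS = 86431 / 364 = 237.4 MPa

237.4


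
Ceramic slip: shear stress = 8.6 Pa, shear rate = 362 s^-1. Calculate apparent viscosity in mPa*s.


eta = tau/gamma * 1000 = 8.6/362 * 1000 = 23.8 mPa*s

23.8


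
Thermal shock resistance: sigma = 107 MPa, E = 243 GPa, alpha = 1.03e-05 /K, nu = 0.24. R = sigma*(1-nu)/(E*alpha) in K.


R = 107*(1-0.24)/(243*1000*1.03e-05) = 32 K

32


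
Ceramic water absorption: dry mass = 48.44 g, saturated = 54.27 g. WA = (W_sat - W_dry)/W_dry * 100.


WA = (54.27 - 48.44) / 48.44 * 100 = 12.04%

12.04


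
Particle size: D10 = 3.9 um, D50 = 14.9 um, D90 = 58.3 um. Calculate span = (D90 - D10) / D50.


Span = (58.3 - 3.9) / 14.9 = 54.4 / 14.9 = 3.651

3.651


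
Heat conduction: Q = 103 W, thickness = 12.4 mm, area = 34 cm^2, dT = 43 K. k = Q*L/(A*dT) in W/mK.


k = 103*12.4/1000/(34/10000*43) = 8.74 W/mK

8.74


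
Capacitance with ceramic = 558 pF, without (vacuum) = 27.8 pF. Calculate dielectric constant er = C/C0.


er = 558 / 27.8 = 20.07

20.07


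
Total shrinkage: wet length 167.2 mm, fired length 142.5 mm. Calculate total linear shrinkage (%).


TS = (167.2 - 142.5) / 167.2 * 100 = 14.77%

14.77


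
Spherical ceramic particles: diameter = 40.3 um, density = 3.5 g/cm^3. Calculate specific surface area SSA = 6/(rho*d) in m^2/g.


SSA = 6 / (3.5 * 40.3) = 0.043 m^2/g

0.043


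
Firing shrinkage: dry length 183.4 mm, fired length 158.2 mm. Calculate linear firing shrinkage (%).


FS = (183.4 - 158.2) / 183.4 * 100 = 13.74%

13.74


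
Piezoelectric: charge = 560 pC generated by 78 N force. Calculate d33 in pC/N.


d33 = 560 / 78 = 7.2 pC/N

7.2


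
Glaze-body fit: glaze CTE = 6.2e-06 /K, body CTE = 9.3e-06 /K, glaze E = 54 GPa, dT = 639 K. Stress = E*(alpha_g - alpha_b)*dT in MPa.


Stress = 54*1000*(6.2e-06 - 9.3e-06)*639 = -107.0 MPa

-107.0


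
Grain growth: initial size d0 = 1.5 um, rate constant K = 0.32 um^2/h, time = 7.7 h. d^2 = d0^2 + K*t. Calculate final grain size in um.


d^2 = 1.5^2 + 0.32*7.7 = 4.714
d = sqrt(4.714) = 2.17 um

2.17


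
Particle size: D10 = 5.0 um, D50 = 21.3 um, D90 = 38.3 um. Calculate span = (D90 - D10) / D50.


Span = (38.3 - 5.0) / 21.3 = 33.3 / 21.3 = 1.563

1.563


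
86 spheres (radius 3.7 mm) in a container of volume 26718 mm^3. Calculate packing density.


V_sphere = 4/3*pi*3.7^3 = 212.1748 mm^3
Total V = 86*212.1748 = 18247.0328 mm^3
PD = 18247.0328 / 26718 = 0.683

0.683


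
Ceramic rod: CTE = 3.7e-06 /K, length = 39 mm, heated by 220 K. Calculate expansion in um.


dL = 3.7e-06 * 39 * 220 * 1000 = 31.746 um

31.746


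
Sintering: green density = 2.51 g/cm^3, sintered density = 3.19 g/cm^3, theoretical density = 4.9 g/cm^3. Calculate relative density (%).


Relative = 3.19 / 4.9 * 100 = 65.1%

65.1


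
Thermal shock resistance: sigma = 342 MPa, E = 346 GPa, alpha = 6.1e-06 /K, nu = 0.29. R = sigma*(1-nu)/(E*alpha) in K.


R = 342*(1-0.29)/(346*1000*6.1e-06) = 115 K

115


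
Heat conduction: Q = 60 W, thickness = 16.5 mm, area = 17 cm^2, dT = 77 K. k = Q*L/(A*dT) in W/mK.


k = 60*16.5/1000/(17/10000*77) = 7.56 W/mK

7.56


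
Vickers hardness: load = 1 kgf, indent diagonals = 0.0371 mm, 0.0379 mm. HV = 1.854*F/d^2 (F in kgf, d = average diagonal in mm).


d_avg = (0.0371+0.0379)/2 = 0.0375 mm
HV = 1.854*1/0.0375^2 = 1318

1318


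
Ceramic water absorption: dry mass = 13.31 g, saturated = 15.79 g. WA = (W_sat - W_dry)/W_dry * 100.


WA = (15.79 - 13.31) / 13.31 * 100 = 18.63%

18.63


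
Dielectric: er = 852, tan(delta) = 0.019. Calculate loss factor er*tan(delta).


Loss = 852 * 0.019 = 16.188

16.188


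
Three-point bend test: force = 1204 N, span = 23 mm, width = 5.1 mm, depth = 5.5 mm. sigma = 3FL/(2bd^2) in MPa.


sigma = 3*1204*23/(2*5.1*5.5^2) = 269.2 MPa

269.2


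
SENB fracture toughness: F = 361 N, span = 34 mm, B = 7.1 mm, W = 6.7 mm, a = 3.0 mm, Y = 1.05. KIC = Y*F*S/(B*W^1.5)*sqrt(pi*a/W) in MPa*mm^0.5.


KIC = 1.05*361*34/(7.1*6.7^1.5)*sqrt(pi*3.0/6.7) = 124.14

124.14


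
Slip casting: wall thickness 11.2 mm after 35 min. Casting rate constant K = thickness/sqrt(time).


K = 11.2 / sqrt(35) = 11.2 / 5.9161 = 1.893 mm/min^0.5

1.893


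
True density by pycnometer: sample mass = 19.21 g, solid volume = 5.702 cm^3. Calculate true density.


TD = 19.21 / 5.702 = 3.369 g/cm^3

3.369


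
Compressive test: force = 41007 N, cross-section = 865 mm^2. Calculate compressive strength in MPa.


CS = 41007 / 865 = 47.4 MPa

47.4


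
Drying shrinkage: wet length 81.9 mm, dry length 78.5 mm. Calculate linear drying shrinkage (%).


DS = (81.9 - 78.5) / 81.9 * 100 = 4.15%

4.15


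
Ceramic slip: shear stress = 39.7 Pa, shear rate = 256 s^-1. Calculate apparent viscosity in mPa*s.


eta = tau/gamma * 1000 = 39.7/256 * 1000 = 155.1 mPa*s

155.1


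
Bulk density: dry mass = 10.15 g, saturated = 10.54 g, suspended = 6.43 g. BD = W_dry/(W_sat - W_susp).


BD = 10.15 / (10.54 - 6.43) = 10.15 / 4.11 = 2.47 g/cm^3

2.47


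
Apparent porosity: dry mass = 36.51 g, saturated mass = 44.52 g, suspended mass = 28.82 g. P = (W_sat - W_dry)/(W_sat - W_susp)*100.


P = (44.52 - 36.51) / (44.52 - 28.82) * 100 = 8.01 / 15.7 * 100 = 51.0%

51.0


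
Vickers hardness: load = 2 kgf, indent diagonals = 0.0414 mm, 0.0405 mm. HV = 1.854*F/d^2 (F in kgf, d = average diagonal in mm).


d_avg = (0.0414+0.0405)/2 = 0.04095 mm
HV = 1.854*2/0.04095^2 = 2211

2211


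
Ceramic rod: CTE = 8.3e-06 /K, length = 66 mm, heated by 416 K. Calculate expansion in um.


dL = 8.3e-06 * 66 * 416 * 1000 = 227.885 um

227.885


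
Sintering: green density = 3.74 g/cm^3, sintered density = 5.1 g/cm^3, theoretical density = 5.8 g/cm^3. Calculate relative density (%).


Relative = 5.1 / 5.8 * 100 = 87.9%

87.9


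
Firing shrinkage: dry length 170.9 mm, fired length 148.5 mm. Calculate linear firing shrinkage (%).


FS = (170.9 - 148.5) / 170.9 * 100 = 13.11%

13.11


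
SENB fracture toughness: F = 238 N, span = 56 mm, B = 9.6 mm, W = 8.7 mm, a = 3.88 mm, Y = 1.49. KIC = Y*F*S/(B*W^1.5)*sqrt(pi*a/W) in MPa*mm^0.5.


KIC = 1.49*238*56/(9.6*8.7^1.5)*sqrt(pi*3.88/8.7) = 95.42

95.42


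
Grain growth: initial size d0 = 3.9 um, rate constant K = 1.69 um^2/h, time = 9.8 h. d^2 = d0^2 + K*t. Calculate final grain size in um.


d^2 = 3.9^2 + 1.69*9.8 = 31.772
d = sqrt(31.772) = 5.64 um

5.64


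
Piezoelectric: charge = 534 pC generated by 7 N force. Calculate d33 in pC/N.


d33 = 534 / 7 = 76.3 pC/N

76.3


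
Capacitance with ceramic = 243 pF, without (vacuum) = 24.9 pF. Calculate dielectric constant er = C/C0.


er = 243 / 24.9 = 9.76

9.76


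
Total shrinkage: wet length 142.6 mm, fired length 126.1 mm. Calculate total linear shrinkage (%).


TS = (142.6 - 126.1) / 142.6 * 100 = 11.57%

11.57


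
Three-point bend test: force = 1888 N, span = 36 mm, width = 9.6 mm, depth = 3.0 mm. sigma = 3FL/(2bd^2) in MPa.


sigma = 3*1888*36/(2*9.6*3.0^2) = 1180.0 MPa

1180.0


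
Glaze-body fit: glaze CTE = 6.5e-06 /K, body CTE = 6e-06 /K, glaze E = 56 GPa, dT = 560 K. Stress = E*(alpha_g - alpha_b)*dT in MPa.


Stress = 56*1000*(6.5e-06 - 6e-06)*560 = 15.7 MPa

15.7


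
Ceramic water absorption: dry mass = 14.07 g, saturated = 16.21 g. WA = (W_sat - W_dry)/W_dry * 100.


WA = (16.21 - 14.07) / 14.07 * 100 = 15.21%

15.21


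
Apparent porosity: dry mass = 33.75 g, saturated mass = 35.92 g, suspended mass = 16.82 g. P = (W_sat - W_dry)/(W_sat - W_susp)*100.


P = (35.92 - 33.75) / (35.92 - 16.82) * 100 = 2.17 / 19.1 * 100 = 11.4%

11.4


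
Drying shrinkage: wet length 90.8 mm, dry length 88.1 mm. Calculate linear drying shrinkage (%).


DS = (90.8 - 88.1) / 90.8 * 100 = 2.97%

2.97


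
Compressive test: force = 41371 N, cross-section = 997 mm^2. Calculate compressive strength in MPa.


CS = 41371 / 997 = 41.5 MPa

41.5


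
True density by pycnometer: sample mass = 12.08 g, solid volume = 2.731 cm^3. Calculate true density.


TD = 12.08 / 2.731 = 4.423 g/cm^3

4.423


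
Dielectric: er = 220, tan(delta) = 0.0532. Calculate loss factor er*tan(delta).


Loss = 220 * 0.0532 = 11.704

11.704


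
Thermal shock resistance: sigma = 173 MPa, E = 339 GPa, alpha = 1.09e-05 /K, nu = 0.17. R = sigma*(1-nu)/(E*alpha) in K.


R = 173*(1-0.17)/(339*1000*1.09e-05) = 39 K

39


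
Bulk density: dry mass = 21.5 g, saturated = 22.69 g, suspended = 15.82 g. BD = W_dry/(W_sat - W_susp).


BD = 21.5 / (22.69 - 15.82) = 21.5 / 6.87 = 3.13 g/cm^3

3.13


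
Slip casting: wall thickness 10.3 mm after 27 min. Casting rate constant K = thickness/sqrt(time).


K = 10.3 / sqrt(27) = 10.3 / 5.1962 = 1.982 mm/min^0.5

1.982


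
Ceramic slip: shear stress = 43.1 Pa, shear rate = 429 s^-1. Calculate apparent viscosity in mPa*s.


eta = tau/gamma * 1000 = 43.1/429 * 1000 = 100.5 mPa*s

100.5


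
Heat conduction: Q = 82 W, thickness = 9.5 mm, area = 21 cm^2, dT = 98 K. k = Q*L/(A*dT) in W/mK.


k = 82*9.5/1000/(21/10000*98) = 3.79 W/mK

3.79


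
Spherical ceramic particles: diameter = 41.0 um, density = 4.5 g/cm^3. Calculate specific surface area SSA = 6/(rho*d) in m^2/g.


SSA = 6 / (4.5 * 41.0) = 0.033 m^2/g

0.033


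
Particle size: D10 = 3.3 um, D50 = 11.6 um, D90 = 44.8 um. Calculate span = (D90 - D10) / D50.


Span = (44.8 - 3.3) / 11.6 = 41.5 / 11.6 = 3.578

3.578


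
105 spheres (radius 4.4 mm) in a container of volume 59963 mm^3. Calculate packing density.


V_sphere = 4/3*pi*4.4^3 = 356.8179 mm^3
Total V = 105*356.8179 = 37465.8795 mm^3
PD = 37465.8795 / 59963 = 0.625

0.625


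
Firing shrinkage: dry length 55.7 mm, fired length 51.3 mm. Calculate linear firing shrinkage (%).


FS = (55.7 - 51.3) / 55.7 * 100 = 7.9%

7.9


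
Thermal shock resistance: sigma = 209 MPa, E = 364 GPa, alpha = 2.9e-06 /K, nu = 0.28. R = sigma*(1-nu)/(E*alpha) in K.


R = 209*(1-0.28)/(364*1000*2.9e-06) = 143 K

143


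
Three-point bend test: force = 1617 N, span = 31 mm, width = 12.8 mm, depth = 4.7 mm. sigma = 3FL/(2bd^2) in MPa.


sigma = 3*1617*31/(2*12.8*4.7^2) = 265.9 MPa

265.9


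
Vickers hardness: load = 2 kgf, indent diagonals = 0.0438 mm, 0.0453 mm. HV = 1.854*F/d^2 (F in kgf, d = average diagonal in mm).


d_avg = (0.0438+0.0453)/2 = 0.04455 mm
HV = 1.854*2/0.04455^2 = 1868

1868


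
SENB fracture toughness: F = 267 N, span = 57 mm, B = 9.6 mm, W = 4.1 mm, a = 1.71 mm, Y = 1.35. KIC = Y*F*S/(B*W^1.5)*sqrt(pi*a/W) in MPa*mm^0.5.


KIC = 1.35*267*57/(9.6*4.1^1.5)*sqrt(pi*1.71/4.1) = 295.09

295.09


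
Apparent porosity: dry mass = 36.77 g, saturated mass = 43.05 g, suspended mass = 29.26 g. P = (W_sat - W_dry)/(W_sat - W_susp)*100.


P = (43.05 - 36.77) / (43.05 - 29.26) * 100 = 6.28 / 13.79 * 100 = 45.5%

45.5


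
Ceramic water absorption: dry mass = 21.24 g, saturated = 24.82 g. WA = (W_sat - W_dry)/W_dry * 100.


WA = (24.82 - 21.24) / 21.24 * 100 = 16.85%

16.85


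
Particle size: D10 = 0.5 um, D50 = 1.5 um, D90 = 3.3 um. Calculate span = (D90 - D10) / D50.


Span = (3.3 - 0.5) / 1.5 = 2.8 / 1.5 = 1.867

1.867


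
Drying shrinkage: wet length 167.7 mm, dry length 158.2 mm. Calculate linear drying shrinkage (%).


DS = (167.7 - 158.2) / 167.7 * 100 = 5.66%

5.66


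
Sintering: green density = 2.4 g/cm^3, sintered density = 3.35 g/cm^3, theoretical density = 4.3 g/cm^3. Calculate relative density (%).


Relative = 3.35 / 4.3 * 100 = 77.9%

77.9


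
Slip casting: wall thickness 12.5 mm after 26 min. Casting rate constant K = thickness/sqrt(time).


K = 12.5 / sqrt(26) = 12.5 / 5.099 = 2.451 mm/min^0.5

2.451


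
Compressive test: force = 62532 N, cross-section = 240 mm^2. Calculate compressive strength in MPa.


CS = 62532 / 240 = 260.6 MPa

260.6


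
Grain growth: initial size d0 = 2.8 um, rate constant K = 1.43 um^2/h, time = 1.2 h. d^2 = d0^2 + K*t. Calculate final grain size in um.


d^2 = 2.8^2 + 1.43*1.2 = 9.556
d = sqrt(9.556) = 3.09 um

3.09


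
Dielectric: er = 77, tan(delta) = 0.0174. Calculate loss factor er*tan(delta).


Loss = 77 * 0.0174 = 1.34

1.34


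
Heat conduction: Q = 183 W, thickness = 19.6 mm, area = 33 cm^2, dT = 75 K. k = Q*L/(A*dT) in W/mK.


k = 183*19.6/1000/(33/10000*75) = 14.49 W/mK

14.49


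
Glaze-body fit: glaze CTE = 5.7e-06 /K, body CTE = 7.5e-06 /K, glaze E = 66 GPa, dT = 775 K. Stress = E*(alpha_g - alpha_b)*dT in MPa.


Stress = 66*1000*(5.7e-06 - 7.5e-06)*775 = -92.1 MPa

-92.1


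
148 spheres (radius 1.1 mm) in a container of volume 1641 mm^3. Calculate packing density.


V_sphere = 4/3*pi*1.1^3 = 5.5753 mm^3
Total V = 148*5.5753 = 825.1444 mm^3
PD = 825.1444 / 1641 = 0.503

0.503


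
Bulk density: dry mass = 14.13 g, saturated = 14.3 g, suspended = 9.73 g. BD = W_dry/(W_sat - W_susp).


BD = 14.13 / (14.3 - 9.73) = 14.13 / 4.57 = 3.092 g/cm^3

3.092


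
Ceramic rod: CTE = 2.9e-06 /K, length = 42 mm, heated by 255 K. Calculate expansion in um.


dL = 2.9e-06 * 42 * 255 * 1000 = 31.059 um

31.059


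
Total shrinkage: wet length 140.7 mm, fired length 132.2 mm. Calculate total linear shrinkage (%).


TS = (140.7 - 132.2) / 140.7 * 100 = 6.04%

6.04


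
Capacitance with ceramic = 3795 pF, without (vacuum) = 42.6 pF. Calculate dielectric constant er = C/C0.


er = 3795 / 42.6 = 89.08

89.08


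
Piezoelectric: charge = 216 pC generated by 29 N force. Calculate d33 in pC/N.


d33 = 216 / 29 = 7.4 pC/N

7.4


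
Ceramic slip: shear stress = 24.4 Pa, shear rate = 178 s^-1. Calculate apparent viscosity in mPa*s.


eta = tau/gamma * 1000 = 24.4/178 * 1000 = 137.1 mPa*s

137.1


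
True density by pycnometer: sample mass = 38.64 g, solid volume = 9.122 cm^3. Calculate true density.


TD = 38.64 / 9.122 = 4.236 g/cm^3

4.236


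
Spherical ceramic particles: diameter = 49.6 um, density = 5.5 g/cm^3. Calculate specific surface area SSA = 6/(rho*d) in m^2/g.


SSA = 6 / (5.5 * 49.6) = 0.022 m^2/g

0.022


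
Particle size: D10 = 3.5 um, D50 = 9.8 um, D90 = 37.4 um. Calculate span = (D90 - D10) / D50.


Span = (37.4 - 3.5) / 9.8 = 33.9 / 9.8 = 3.459

3.459


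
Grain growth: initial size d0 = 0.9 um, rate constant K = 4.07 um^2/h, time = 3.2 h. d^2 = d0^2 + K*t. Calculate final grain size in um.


d^2 = 0.9^2 + 4.07*3.2 = 13.834
d = sqrt(13.834) = 3.72 um

3.72


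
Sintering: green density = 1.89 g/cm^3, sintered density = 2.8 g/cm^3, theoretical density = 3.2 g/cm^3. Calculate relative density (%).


Relative = 2.8 / 3.2 * 100 = 87.5%

87.5


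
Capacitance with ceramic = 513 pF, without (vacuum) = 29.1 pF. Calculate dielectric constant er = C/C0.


er = 513 / 29.1 = 17.63

17.63


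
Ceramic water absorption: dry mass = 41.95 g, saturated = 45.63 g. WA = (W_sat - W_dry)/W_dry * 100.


WA = (45.63 - 41.95) / 41.95 * 100 = 8.77%

8.77


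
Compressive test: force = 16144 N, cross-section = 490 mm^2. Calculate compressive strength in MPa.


CS = 16144 / 490 = 32.9 MPa

32.9


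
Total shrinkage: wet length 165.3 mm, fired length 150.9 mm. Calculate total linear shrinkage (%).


TS = (165.3 - 150.9) / 165.3 * 100 = 8.71%

8.71


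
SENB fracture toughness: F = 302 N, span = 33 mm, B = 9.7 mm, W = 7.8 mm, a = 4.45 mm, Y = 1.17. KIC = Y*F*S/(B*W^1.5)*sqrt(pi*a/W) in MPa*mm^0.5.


KIC = 1.17*302*33/(9.7*7.8^1.5)*sqrt(pi*4.45/7.8) = 73.88

73.88


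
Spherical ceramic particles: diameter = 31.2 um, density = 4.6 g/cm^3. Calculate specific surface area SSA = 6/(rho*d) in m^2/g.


SSA = 6 / (4.6 * 31.2) = 0.042 m^2/g

0.042


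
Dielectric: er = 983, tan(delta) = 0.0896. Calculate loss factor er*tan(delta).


Loss = 983 * 0.0896 = 88.077

88.077


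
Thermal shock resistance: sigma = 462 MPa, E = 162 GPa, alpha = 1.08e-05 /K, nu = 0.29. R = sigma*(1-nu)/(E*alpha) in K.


R = 462*(1-0.29)/(162*1000*1.08e-05) = 187 K

187


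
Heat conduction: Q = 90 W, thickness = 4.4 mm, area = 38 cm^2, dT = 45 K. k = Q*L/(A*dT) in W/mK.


k = 90*4.4/1000/(38/10000*45) = 2.32 W/mK

2.32


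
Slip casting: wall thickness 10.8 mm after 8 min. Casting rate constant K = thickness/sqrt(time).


K = 10.8 / sqrt(8) = 10.8 / 2.8284 = 3.818 mm/min^0.5

3.818


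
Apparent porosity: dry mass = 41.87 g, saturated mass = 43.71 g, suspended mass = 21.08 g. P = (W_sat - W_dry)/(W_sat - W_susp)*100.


P = (43.71 - 41.87) / (43.71 - 21.08) * 100 = 1.84 / 22.63 * 100 = 8.1%

8.1


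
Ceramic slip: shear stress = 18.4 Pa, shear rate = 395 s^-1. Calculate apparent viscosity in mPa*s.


eta = tau/gamma * 1000 = 18.4/395 * 1000 = 46.6 mPa*s

46.6


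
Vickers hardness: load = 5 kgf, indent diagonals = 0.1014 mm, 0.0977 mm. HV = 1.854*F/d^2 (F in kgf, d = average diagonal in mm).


d_avg = (0.1014+0.0977)/2 = 0.09955 mm
HV = 1.854*5/0.09955^2 = 935

935


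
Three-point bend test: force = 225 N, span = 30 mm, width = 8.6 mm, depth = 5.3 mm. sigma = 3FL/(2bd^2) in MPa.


sigma = 3*225*30/(2*8.6*5.3^2) = 41.9 MPa

41.9


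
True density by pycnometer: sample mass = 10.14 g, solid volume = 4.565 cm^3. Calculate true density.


TD = 10.14 / 4.565 = 2.221 g/cm^3

2.221


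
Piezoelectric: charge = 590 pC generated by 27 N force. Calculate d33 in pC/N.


d33 = 590 / 27 = 21.9 pC/N

21.9


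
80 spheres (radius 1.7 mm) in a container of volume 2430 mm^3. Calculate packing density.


V_sphere = 4/3*pi*1.7^3 = 20.5795 mm^3
Total V = 80*20.5795 = 1646.36 mm^3
PD = 1646.36 / 2430 = 0.678

0.678


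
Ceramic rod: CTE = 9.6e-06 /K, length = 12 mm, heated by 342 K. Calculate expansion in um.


dL = 9.6e-06 * 12 * 342 * 1000 = 39.398 um

39.398


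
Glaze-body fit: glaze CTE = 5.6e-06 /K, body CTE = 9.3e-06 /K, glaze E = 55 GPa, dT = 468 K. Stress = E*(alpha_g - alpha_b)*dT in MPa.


Stress = 55*1000*(5.6e-06 - 9.3e-06)*468 = -95.2 MPa

-95.2


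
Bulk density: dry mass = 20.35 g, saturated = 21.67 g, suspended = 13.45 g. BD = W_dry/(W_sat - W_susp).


BD = 20.35 / (21.67 - 13.45) = 20.35 / 8.22 = 2.476 g/cm^3

2.476


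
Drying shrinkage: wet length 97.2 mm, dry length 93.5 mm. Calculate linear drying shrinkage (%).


DS = (97.2 - 93.5) / 97.2 * 100 = 3.81%

3.81


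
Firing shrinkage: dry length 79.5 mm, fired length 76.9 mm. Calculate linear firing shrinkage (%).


FS = (79.5 - 76.9) / 79.5 * 100 = 3.27%

3.27


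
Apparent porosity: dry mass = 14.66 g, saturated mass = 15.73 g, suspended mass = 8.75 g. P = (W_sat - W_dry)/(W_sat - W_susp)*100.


P = (15.73 - 14.66) / (15.73 - 8.75) * 100 = 1.07 / 6.98 * 100 = 15.3%

15.3


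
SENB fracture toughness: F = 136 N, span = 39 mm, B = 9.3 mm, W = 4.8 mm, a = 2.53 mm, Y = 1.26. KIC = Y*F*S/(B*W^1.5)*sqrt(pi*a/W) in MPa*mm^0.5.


KIC = 1.26*136*39/(9.3*4.8^1.5)*sqrt(pi*2.53/4.8) = 87.93

87.93


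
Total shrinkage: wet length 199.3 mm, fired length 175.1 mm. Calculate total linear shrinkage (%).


TS = (199.3 - 175.1) / 199.3 * 100 = 12.14%

12.14


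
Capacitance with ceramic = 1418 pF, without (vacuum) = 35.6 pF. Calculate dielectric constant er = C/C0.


er = 1418 / 35.6 = 39.83

39.83


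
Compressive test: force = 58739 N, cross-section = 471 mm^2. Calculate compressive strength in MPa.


CS = 58739 / 471 = 124.7 MPa

124.7


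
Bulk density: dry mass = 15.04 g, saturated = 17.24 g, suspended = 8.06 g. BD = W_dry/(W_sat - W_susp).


BD = 15.04 / (17.24 - 8.06) = 15.04 / 9.18 = 1.638 g/cm^3

1.638


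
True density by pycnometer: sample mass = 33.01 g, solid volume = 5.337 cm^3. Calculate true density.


TD = 33.01 / 5.337 = 6.185 g/cm^3

6.185


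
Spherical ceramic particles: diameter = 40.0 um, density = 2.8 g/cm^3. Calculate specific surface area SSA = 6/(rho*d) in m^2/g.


SSA = 6 / (2.8 * 40.0) = 0.054 m^2/g

0.054


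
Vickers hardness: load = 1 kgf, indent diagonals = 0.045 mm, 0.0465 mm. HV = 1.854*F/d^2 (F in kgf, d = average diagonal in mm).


d_avg = (0.045+0.0465)/2 = 0.04575 mm
HV = 1.854*1/0.04575^2 = 886

886


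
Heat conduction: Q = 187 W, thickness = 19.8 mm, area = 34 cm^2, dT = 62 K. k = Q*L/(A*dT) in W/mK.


k = 187*19.8/1000/(34/10000*62) = 17.56 W/mK

17.56


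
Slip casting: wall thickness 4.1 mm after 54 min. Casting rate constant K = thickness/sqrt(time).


K = 4.1 / sqrt(54) = 4.1 / 7.3485 = 0.558 mm/min^0.5

0.558


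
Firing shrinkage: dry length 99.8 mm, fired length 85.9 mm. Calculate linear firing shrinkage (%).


FS = (99.8 - 85.9) / 99.8 * 100 = 13.93%

13.93


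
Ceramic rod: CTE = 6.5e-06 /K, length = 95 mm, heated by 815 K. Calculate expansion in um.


dL = 6.5e-06 * 95 * 815 * 1000 = 503.263 um

503.263


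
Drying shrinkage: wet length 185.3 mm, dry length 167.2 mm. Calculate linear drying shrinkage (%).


DS = (185.3 - 167.2) / 185.3 * 100 = 9.77%

9.77


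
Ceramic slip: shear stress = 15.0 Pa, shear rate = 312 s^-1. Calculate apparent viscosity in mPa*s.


eta = tau/gamma * 1000 = 15.0/312 * 1000 = 48.1 mPa*s

48.1


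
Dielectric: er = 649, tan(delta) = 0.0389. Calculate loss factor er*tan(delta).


Loss = 649 * 0.0389 = 25.246

25.246


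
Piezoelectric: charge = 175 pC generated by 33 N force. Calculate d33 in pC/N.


d33 = 175 / 33 = 5.3 pC/N

5.3


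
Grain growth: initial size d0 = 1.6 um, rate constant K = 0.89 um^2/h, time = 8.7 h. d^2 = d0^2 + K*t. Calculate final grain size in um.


d^2 = 1.6^2 + 0.89*8.7 = 10.303
d = sqrt(10.303) = 3.21 um

3.21


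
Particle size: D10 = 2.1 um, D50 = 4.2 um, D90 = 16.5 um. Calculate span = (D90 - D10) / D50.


Span = (16.5 - 2.1) / 4.2 = 14.4 / 4.2 = 3.429

3.429


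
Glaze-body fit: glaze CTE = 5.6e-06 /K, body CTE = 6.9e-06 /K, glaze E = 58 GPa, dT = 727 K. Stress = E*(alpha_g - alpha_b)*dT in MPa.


Stress = 58*1000*(5.6e-06 - 6.9e-06)*727 = -54.8 MPa

-54.8


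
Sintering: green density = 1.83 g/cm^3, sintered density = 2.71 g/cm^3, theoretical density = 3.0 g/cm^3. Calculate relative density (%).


Relative = 2.71 / 3.0 * 100 = 90.3%

90.3


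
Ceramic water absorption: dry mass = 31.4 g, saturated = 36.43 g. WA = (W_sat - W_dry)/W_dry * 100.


WA = (36.43 - 31.4) / 31.4 * 100 = 16.02%

16.02


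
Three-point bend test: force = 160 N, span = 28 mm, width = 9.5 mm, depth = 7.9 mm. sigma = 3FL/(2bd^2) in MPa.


sigma = 3*160*28/(2*9.5*7.9^2) = 11.3 MPa

11.3


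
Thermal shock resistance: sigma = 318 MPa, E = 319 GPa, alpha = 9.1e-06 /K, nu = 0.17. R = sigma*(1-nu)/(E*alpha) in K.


R = 318*(1-0.17)/(319*1000*9.1e-06) = 91 K

91


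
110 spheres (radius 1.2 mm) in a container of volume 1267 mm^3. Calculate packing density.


V_sphere = 4/3*pi*1.2^3 = 7.2382 mm^3
Total V = 110*7.2382 = 796.202 mm^3
PD = 796.202 / 1267 = 0.628

0.628


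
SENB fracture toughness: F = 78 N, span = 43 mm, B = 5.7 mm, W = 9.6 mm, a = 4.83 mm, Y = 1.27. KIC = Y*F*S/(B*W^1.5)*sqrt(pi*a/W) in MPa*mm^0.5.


KIC = 1.27*78*43/(5.7*9.6^1.5)*sqrt(pi*4.83/9.6) = 31.59

31.59


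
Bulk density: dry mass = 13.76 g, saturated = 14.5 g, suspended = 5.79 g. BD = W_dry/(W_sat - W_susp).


BD = 13.76 / (14.5 - 5.79) = 13.76 / 8.71 = 1.58 g/cm^3

1.58


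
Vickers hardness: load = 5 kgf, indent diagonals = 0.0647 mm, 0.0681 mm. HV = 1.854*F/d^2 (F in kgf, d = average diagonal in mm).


d_avg = (0.0647+0.0681)/2 = 0.0664 mm
HV = 1.854*5/0.0664^2 = 2103

2103


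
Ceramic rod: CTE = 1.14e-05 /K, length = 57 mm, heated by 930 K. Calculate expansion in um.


dL = 1.14e-05 * 57 * 930 * 1000 = 604.314 um

604.314


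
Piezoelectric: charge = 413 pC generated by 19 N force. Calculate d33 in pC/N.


d33 = 413 / 19 = 21.7 pC/N

21.7


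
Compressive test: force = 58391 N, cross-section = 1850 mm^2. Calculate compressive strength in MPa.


CS = 58391 / 1850 = 31.6 MPa

31.6


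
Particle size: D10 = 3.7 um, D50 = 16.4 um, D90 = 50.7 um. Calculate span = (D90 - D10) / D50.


Span = (50.7 - 3.7) / 16.4 = 47.0 / 16.4 = 2.866

2.866


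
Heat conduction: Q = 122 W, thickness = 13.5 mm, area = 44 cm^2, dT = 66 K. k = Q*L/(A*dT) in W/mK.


k = 122*13.5/1000/(44/10000*66) = 5.67 W/mK

5.67


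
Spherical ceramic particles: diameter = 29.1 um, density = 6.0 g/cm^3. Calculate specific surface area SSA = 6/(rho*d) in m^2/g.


SSA = 6 / (6.0 * 29.1) = 0.034 m^2/g

0.034


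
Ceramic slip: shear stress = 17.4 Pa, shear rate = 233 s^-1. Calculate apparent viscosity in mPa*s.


eta = tau/gamma * 1000 = 17.4/233 * 1000 = 74.7 mPa*s

74.7


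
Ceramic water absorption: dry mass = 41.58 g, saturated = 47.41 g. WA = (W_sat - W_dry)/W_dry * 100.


WA = (47.41 - 41.58) / 41.58 * 100 = 14.02%

14.02


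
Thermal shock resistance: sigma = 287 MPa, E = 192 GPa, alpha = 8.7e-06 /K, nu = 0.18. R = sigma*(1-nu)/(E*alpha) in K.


R = 287*(1-0.18)/(192*1000*8.7e-06) = 141 K

141


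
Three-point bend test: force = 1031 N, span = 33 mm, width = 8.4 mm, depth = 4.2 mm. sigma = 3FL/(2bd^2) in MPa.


sigma = 3*1031*33/(2*8.4*4.2^2) = 344.4 MPa

344.4


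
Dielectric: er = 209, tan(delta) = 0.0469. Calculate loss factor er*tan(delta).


Loss = 209 * 0.0469 = 9.802

9.802


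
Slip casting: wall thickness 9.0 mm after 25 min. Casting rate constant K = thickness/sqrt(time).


K = 9.0 / sqrt(25) = 9.0 / 5.0 = 1.8 mm/min^0.5

1.8


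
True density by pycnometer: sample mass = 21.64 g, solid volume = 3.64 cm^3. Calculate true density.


TD = 21.64 / 3.64 = 5.945 g/cm^3

5.945


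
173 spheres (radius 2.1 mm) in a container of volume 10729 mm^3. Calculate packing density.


V_sphere = 4/3*pi*2.1^3 = 38.7924 mm^3
Total V = 173*38.7924 = 6711.0852 mm^3
PD = 6711.0852 / 10729 = 0.626

0.626


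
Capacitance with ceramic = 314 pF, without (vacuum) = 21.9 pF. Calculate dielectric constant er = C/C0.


er = 314 / 21.9 = 14.34

14.34


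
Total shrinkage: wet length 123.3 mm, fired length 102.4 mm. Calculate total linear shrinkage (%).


TS = (123.3 - 102.4) / 123.3 * 100 = 16.95%

16.95


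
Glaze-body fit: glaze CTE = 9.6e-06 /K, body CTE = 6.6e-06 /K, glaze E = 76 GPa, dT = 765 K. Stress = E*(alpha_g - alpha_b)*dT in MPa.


Stress = 76*1000*(9.6e-06 - 6.6e-06)*765 = 174.4 MPa

174.4


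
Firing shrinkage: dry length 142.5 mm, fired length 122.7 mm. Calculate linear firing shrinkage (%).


FS = (142.5 - 122.7) / 142.5 * 100 = 13.89%

13.89


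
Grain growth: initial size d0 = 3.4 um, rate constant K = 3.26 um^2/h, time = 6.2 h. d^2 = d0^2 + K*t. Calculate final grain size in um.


d^2 = 3.4^2 + 3.26*6.2 = 31.772
d = sqrt(31.772) = 5.64 um

5.64
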